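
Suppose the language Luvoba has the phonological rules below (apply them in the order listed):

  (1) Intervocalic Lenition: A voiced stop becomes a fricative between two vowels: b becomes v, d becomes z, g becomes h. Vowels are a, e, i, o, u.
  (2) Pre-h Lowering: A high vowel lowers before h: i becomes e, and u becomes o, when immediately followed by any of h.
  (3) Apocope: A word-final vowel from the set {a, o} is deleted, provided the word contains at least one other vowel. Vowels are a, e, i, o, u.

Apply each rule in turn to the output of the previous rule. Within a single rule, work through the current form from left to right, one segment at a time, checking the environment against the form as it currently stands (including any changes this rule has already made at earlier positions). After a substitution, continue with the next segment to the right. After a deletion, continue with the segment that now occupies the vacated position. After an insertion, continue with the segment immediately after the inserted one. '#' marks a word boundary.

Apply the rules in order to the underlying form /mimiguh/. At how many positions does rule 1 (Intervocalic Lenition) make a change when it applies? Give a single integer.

1

(1) Intervocalic Lenition: [mimiguh] → [mimihuh]
(2) Pre-h Lowering: [mimihuh] → [mimehoh]
(3) Apocope: no change — [mimehoh]
Rule 1 changed 1 position(s).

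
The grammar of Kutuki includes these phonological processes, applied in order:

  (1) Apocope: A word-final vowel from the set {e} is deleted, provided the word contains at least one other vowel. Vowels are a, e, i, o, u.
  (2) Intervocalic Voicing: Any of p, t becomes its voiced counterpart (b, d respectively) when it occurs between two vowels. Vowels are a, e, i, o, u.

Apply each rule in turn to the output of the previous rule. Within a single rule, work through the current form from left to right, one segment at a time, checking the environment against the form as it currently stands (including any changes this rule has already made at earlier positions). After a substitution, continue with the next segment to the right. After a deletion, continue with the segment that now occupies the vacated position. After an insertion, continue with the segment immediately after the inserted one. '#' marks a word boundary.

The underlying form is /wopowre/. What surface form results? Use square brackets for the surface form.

[wobowr]

(1) Apocope: [wopowre] → [wopowr]
(2) Intervocalic Voicing: [wopowr] → [wobowr]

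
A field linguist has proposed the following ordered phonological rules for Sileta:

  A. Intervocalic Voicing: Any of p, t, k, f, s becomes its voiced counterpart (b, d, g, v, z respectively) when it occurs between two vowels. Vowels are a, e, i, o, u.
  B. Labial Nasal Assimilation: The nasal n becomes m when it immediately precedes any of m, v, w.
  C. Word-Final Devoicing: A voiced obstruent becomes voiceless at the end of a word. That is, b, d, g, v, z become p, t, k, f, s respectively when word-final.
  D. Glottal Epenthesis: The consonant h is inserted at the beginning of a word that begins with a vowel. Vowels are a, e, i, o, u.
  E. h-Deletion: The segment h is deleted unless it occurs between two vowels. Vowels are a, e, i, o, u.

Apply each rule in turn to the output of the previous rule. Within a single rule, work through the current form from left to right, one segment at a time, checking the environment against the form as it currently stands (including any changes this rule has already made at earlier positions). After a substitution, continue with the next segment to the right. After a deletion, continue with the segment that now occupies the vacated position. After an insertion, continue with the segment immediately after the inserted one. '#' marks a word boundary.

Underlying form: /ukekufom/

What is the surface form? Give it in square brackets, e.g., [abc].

A Intervocalic Voicing: [ukekufom] → [ugeguvom]
B Labial Nasal Assimilation: no change — [ugeguvom]
C Word-Final Devoicing: no change — [ugeguvom]
D Glottal Epenthesis: [ugeguvom] → [hugeguvom]
E h-Deletion: [hugeguvom] → [ugeguvom]

[ugeguvom]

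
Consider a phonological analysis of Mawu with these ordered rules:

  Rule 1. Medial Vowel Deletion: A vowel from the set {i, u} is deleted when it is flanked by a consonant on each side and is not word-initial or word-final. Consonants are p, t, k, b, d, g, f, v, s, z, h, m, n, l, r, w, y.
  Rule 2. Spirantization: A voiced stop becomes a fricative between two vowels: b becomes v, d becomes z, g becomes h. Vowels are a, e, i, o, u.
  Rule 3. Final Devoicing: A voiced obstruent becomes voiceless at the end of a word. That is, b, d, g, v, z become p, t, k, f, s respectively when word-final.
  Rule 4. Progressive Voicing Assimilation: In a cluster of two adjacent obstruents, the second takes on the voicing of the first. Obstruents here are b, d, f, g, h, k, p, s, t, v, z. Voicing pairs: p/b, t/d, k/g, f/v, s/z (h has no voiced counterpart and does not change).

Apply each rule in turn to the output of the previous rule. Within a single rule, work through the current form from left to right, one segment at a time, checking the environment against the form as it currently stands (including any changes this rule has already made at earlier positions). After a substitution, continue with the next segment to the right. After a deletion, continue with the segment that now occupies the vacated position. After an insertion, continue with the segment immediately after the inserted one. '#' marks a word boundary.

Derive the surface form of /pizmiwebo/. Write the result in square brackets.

Rule 1 Medial Vowel Deletion: [pizmiwebo] → [pzmwebo]
Rule 2 Spirantization: [pzmwebo] → [pzmwevo]
Rule 3 Final Devoicing: no change — [pzmwevo]
Rule 4 Progressive Voicing Assimilation: [pzmwevo] → [psmwevo]

[psmwevo]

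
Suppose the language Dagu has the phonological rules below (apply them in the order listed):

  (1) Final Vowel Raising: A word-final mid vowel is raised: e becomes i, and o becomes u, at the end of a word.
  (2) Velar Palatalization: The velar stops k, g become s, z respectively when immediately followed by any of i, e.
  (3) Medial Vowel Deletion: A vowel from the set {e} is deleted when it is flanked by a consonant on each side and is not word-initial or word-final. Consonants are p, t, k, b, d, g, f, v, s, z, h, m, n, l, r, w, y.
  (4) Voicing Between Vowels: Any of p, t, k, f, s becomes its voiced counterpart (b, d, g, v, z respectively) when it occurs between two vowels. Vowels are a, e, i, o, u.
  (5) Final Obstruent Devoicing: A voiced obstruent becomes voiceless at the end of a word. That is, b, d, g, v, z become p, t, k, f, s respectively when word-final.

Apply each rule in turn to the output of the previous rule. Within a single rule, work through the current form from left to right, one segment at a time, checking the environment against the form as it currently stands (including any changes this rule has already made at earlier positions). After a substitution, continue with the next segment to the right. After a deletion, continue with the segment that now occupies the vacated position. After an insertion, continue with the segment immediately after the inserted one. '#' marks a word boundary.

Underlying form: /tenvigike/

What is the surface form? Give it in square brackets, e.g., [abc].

[tnvizizi]

(1) Final Vowel Raising: [tenvigike] → [tenvigiki]
(2) Velar Palatalization: [tenvigiki] → [tenvizisi]
(3) Medial Vowel Deletion: [tenvizisi] → [tnvizisi]
(4) Voicing Between Vowels: [tnvizisi] → [tnvizizi]
(5) Final Obstruent Devoicing: no change — [tnvizizi]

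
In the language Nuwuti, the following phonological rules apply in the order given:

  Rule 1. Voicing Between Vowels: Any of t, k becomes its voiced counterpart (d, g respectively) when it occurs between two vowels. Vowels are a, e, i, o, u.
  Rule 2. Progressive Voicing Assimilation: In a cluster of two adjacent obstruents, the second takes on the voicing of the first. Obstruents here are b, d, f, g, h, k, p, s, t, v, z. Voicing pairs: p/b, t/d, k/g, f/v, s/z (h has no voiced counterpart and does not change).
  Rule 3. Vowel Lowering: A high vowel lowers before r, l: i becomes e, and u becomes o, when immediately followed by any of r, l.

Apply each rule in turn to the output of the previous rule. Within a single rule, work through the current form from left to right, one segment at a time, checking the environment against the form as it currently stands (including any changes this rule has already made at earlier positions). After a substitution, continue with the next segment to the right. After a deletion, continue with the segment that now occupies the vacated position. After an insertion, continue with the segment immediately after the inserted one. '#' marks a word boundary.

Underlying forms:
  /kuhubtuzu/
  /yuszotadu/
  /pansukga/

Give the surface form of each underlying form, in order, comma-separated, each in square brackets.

/kuhubtuzu/:
  Rule 1 Voicing Between Vowels: no change — [kuhubtuzu]
  Rule 2 Progressive Voicing Assimilation: [kuhubtuzu] → [kuhubduzu]
  Rule 3 Vowel Lowering: no change — [kuhubduzu]
/yuszotadu/:
  Rule 1 Voicing Between Vowels: [yuszotadu] → [yuszodadu]
  Rule 2 Progressive Voicing Assimilation: [yuszodadu] → [yussodadu]
  Rule 3 Vowel Lowering: no change — [yussodadu]
/pansukga/:
  Rule 1 Voicing Between Vowels: no change — [pansukga]
  Rule 2 Progressive Voicing Assimilation: [pansukga] → [pansukka]
  Rule 3 Vowel Lowering: no change — [pansukka]

[kuhubduzu], [yussodadu], [pansukka]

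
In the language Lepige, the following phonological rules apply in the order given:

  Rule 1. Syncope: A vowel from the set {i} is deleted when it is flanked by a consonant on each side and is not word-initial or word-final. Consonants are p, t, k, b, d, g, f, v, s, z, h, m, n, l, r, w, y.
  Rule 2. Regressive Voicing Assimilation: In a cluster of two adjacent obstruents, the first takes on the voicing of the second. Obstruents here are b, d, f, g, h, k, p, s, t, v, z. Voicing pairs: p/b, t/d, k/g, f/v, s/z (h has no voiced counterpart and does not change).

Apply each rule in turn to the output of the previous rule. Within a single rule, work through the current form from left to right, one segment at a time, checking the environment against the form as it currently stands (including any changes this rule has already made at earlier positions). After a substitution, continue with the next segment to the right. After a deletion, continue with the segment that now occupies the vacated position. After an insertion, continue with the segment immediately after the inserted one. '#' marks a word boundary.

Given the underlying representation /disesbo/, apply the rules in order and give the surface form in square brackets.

Rule 1 Syncope: [disesbo] → [dsesbo]
Rule 2 Regressive Voicing Assimilation: [dsesbo] → [tsezbo]

[tsezbo]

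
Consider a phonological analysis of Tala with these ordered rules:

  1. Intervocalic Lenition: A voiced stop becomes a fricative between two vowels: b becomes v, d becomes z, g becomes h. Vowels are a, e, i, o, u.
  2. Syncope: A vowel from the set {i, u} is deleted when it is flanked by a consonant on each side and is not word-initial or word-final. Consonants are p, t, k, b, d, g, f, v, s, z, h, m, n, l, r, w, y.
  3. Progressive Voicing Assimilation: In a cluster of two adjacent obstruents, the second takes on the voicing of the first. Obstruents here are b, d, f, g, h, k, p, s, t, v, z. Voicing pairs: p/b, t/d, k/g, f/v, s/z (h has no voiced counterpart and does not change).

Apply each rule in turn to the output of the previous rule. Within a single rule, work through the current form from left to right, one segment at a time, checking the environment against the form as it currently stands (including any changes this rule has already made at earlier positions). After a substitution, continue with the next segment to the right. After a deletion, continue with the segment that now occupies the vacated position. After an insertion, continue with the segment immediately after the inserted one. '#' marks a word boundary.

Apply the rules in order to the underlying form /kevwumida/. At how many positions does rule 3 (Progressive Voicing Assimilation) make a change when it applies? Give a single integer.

0

1 Intervocalic Lenition: [kevwumida] → [kevwumiza]
2 Syncope: [kevwumiza] → [kevwmza]
3 Progressive Voicing Assimilation: no change — [kevwmza]
Rule 3 changed 0 position(s).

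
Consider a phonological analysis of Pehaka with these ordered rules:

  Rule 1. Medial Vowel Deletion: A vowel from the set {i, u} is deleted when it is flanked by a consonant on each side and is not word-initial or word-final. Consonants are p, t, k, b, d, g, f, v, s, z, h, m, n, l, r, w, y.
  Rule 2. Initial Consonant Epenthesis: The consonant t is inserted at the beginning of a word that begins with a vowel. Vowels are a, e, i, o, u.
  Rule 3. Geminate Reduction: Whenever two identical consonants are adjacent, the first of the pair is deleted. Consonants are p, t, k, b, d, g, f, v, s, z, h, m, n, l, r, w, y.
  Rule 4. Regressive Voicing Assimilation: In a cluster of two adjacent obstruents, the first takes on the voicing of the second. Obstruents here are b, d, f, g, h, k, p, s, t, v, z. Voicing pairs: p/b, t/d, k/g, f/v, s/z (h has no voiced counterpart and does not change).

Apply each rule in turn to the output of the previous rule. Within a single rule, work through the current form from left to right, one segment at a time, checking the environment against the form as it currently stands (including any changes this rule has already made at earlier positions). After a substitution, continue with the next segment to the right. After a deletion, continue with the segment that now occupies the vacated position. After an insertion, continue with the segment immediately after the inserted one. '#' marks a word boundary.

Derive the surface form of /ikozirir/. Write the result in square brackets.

[tikozr]

Rule 1 Medial Vowel Deletion: [ikozirir] → [ikozrr]
Rule 2 Initial Consonant Epenthesis: [ikozrr] → [tikozrr]
Rule 3 Geminate Reduction: [tikozrr] → [tikozr]
Rule 4 Regressive Voicing Assimilation: no change — [tikozr]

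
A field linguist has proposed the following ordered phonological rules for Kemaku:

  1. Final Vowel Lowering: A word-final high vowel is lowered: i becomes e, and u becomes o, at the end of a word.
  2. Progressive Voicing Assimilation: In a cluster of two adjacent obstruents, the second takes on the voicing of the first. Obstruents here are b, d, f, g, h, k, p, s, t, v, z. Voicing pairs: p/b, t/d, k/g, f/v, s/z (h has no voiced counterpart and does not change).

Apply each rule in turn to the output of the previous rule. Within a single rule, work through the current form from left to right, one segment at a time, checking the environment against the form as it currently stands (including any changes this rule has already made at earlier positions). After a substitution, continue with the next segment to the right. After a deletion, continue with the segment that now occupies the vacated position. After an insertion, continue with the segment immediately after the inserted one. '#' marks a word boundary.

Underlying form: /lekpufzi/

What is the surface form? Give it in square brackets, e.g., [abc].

1 Final Vowel Lowering: [lekpufzi] → [lekpufze]
2 Progressive Voicing Assimilation: [lekpufze] → [lekpufse]

[lekpufse]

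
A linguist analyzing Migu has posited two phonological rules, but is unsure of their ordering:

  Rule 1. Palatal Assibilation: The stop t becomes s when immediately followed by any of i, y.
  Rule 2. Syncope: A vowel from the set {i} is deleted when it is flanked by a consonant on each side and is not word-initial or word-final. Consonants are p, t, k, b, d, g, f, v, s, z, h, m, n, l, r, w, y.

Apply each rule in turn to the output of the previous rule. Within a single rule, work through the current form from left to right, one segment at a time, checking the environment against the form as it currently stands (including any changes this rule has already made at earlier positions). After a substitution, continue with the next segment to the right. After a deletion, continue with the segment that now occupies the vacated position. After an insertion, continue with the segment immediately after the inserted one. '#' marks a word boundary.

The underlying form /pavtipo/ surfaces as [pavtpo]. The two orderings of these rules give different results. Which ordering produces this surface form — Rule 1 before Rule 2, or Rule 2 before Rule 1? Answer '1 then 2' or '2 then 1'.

2 then 1

Order 1 then 2:
  1 Palatal Assibilation: [pavtipo] → [pavsipo]
  2 Syncope: [pavsipo] → [pavspo]
  result: [pavspo]
Order 2 then 1:
  2 Syncope: [pavtipo] → [pavtpo]
  1 Palatal Assibilation: no change — [pavtpo]
  result: [pavtpo]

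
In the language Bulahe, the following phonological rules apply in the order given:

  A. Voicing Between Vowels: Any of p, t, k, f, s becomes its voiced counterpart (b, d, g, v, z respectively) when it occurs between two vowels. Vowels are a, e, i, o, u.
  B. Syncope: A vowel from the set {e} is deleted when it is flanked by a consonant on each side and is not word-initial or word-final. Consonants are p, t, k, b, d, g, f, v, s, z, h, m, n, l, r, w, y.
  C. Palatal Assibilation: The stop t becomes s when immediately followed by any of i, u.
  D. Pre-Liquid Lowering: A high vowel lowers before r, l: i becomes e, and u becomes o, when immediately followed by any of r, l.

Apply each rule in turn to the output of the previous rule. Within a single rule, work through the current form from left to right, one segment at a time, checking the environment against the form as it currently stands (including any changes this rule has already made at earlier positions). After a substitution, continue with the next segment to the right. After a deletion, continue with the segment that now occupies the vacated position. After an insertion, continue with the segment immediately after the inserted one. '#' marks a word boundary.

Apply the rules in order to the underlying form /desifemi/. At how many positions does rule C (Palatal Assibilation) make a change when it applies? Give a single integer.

0

A Voicing Between Vowels: [desifemi] → [dezivemi]
B Syncope: [dezivemi] → [dzivmi]
C Palatal Assibilation: no change — [dzivmi]
D Pre-Liquid Lowering: no change — [dzivmi]
Rule C changed 0 position(s).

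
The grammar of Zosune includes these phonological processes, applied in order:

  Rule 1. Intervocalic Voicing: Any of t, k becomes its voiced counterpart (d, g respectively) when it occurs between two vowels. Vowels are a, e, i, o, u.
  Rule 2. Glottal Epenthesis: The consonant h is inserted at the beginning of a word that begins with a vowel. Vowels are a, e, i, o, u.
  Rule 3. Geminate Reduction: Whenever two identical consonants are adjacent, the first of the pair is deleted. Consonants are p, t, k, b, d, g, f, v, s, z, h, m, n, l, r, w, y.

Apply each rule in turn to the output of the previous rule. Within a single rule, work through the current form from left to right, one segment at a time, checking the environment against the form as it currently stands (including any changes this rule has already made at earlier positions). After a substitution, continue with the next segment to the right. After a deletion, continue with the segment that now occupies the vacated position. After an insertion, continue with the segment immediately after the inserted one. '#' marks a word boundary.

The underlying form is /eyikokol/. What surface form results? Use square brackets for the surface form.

[heyigogol]

Rule 1 Intervocalic Voicing: [eyikokol] → [eyigogol]
Rule 2 Glottal Epenthesis: [eyigogol] → [heyigogol]
Rule 3 Geminate Reduction: no change — [heyigogol]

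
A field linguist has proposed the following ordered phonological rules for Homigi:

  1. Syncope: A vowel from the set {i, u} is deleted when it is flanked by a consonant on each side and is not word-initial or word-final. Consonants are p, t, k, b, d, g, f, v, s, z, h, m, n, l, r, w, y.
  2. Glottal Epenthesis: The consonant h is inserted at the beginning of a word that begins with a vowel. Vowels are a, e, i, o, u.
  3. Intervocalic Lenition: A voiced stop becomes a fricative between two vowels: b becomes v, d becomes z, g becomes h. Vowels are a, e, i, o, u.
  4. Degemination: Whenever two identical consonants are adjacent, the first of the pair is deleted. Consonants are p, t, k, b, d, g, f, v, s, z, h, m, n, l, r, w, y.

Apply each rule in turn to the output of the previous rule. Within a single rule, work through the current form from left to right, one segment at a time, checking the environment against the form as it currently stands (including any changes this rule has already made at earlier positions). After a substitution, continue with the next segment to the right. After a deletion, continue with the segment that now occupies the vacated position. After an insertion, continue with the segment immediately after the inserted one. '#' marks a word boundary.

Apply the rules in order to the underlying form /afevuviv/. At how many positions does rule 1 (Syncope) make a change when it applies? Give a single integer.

1 Syncope: [afevuviv] → [afevvv]
2 Glottal Epenthesis: [afevvv] → [hafevvv]
3 Intervocalic Lenition: no change — [hafevvv]
4 Degemination: [hafevvv] → [hafev]
Rule 1 changed 2 position(s).

2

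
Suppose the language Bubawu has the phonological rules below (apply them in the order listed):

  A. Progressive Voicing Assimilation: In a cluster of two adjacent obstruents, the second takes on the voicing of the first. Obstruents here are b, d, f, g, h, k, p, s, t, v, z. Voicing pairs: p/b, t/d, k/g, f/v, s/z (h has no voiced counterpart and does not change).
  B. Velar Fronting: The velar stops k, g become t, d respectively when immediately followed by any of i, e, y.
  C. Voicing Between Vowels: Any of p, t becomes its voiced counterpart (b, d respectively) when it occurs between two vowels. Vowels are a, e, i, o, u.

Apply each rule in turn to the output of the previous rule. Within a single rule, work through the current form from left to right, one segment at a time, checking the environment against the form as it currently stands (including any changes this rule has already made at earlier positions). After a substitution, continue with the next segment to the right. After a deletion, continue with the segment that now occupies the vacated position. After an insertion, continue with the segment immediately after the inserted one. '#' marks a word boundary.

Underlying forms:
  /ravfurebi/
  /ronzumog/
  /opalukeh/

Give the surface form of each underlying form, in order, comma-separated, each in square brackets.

/ravfurebi/:
  A Progressive Voicing Assimilation: [ravfurebi] → [ravvurebi]
  B Velar Fronting: no change — [ravvurebi]
  C Voicing Between Vowels: no change — [ravvurebi]
/ronzumog/:
  A Progressive Voicing Assimilation: no change — [ronzumog]
  B Velar Fronting: no change — [ronzumog]
  C Voicing Between Vowels: no change — [ronzumog]
/opalukeh/:
  A Progressive Voicing Assimilation: no change — [opalukeh]
  B Velar Fronting: [opalukeh] → [opaluteh]
  C Voicing Between Vowels: [opaluteh] → [obaludeh]

[ravvurebi], [ronzumog], [obaludeh]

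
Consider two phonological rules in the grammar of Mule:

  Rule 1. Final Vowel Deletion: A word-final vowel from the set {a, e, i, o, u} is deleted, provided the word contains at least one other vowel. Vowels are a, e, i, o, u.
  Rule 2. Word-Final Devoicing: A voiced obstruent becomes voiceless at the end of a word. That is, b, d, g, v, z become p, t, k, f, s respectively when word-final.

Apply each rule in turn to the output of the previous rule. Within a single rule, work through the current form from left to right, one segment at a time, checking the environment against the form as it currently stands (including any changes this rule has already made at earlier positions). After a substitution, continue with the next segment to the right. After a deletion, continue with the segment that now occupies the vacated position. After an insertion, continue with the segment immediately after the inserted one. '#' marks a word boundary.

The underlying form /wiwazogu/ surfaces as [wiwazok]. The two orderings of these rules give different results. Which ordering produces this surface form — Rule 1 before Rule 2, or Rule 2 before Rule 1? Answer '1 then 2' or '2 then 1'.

1 then 2

Order 1 then 2:
  1 Final Vowel Deletion: [wiwazogu] → [wiwazog]
  2 Word-Final Devoicing: [wiwazog] → [wiwazok]
  result: [wiwazok]
Order 2 then 1:
  2 Word-Final Devoicing: no change — [wiwazogu]
  1 Final Vowel Deletion: [wiwazogu] → [wiwazog]
  result: [wiwazog]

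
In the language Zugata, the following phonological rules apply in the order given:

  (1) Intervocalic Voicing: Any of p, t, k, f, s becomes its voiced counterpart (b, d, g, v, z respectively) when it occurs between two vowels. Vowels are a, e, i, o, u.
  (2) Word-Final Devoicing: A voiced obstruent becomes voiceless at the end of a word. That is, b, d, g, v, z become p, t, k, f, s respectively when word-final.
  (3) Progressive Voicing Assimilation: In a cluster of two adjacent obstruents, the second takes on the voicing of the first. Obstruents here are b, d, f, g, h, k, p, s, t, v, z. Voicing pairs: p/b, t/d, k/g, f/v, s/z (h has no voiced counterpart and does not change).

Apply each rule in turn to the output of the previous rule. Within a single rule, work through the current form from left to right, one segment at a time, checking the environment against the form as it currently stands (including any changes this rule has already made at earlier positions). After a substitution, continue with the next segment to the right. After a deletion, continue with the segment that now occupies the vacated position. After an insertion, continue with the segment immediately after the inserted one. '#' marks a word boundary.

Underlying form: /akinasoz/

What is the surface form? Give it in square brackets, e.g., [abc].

(1) Intervocalic Voicing: [akinasoz] → [aginazoz]
(2) Word-Final Devoicing: [aginazoz] → [aginazos]
(3) Progressive Voicing Assimilation: no change — [aginazos]

[aginazos]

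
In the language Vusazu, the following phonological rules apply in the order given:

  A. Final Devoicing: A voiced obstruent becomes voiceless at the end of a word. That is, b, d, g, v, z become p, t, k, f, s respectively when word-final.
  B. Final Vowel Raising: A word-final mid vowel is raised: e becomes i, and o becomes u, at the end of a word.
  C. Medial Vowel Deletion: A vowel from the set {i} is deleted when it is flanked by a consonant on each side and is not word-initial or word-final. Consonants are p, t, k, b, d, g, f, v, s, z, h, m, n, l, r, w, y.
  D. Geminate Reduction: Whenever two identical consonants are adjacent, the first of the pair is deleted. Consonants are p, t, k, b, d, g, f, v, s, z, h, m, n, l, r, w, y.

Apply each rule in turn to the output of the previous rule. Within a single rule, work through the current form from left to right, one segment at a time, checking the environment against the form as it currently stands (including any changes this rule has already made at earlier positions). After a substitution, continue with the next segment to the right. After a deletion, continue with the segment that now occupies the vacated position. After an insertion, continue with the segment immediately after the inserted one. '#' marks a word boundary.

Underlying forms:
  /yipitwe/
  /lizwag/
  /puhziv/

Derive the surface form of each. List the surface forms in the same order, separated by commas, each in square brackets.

/yipitwe/:
  A Final Devoicing: no change — [yipitwe]
  B Final Vowel Raising: [yipitwe] → [yipitwi]
  C Medial Vowel Deletion: [yipitwi] → [yptwi]
  D Geminate Reduction: no change — [yptwi]
/lizwag/:
  A Final Devoicing: [lizwag] → [lizwak]
  B Final Vowel Raising: no change — [lizwak]
  C Medial Vowel Deletion: [lizwak] → [lzwak]
  D Geminate Reduction: no change — [lzwak]
/puhziv/:
  A Final Devoicing: [puhziv] → [puhzif]
  B Final Vowel Raising: no change — [puhzif]
  C Medial Vowel Deletion: [puhzif] → [puhzf]
  D Geminate Reduction: no change — [puhzf]

[yptwi], [lzwak], [puhzf]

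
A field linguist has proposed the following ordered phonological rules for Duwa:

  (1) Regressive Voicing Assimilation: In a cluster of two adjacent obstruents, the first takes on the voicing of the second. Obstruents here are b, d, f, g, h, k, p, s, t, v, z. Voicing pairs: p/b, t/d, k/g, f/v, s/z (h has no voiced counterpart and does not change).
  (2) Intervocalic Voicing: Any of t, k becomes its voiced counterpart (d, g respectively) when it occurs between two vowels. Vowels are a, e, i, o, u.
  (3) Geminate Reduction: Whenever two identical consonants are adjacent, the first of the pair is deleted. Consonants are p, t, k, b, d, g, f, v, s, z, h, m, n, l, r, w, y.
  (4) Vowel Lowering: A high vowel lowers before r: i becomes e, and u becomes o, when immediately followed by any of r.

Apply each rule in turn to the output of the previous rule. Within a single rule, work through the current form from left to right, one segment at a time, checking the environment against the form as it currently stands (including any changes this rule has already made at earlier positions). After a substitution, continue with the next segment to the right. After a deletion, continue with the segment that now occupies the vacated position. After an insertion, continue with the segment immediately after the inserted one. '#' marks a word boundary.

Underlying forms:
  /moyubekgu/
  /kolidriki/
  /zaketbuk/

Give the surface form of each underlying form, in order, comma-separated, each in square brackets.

[moyubegu], [kolidrigi], [zagedbuk]

/moyubekgu/:
  (1) Regressive Voicing Assimilation: [moyubekgu] → [moyubeggu]
  (2) Intervocalic Voicing: no change — [moyubeggu]
  (3) Geminate Reduction: [moyubeggu] → [moyubegu]
  (4) Vowel Lowering: no change — [moyubegu]
/kolidriki/:
  (1) Regressive Voicing Assimilation: no change — [kolidriki]
  (2) Intervocalic Voicing: [kolidriki] → [kolidrigi]
  (3) Geminate Reduction: no change — [kolidrigi]
  (4) Vowel Lowering: no change — [kolidrigi]
/zaketbuk/:
  (1) Regressive Voicing Assimilation: [zaketbuk] → [zakedbuk]
  (2) Intervocalic Voicing: [zakedbuk] → [zagedbuk]
  (3) Geminate Reduction: no change — [zagedbuk]
  (4) Vowel Lowering: no change — [zagedbuk]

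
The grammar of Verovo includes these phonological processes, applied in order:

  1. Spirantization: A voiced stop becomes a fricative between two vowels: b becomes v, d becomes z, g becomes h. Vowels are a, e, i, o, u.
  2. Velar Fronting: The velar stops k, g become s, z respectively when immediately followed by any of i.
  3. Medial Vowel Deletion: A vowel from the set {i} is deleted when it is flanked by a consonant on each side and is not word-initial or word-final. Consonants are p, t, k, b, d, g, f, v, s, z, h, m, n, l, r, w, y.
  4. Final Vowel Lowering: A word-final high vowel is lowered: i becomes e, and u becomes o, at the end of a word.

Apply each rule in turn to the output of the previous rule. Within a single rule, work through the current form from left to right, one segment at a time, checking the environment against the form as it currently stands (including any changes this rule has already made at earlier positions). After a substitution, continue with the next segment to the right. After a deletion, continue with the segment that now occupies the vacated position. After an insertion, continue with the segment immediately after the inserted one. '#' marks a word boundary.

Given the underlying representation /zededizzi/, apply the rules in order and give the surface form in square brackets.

[zezezzze]

1 Spirantization: [zededizzi] → [zezezizzi]
2 Velar Fronting: no change — [zezezizzi]
3 Medial Vowel Deletion: [zezezizzi] → [zezezzzi]
4 Final Vowel Lowering: [zezezzzi] → [zezezzze]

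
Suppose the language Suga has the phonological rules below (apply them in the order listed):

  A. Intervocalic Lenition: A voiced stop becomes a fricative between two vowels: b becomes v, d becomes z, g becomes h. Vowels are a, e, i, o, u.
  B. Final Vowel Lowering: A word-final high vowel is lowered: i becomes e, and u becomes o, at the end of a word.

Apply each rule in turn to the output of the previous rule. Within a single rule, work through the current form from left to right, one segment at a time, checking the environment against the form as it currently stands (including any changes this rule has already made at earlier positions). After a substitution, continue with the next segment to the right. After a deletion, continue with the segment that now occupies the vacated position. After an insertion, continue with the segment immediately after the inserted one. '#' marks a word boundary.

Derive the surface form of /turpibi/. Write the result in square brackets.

[turpive]

A Intervocalic Lenition: [turpibi] → [turpivi]
B Final Vowel Lowering: [turpivi] → [turpive]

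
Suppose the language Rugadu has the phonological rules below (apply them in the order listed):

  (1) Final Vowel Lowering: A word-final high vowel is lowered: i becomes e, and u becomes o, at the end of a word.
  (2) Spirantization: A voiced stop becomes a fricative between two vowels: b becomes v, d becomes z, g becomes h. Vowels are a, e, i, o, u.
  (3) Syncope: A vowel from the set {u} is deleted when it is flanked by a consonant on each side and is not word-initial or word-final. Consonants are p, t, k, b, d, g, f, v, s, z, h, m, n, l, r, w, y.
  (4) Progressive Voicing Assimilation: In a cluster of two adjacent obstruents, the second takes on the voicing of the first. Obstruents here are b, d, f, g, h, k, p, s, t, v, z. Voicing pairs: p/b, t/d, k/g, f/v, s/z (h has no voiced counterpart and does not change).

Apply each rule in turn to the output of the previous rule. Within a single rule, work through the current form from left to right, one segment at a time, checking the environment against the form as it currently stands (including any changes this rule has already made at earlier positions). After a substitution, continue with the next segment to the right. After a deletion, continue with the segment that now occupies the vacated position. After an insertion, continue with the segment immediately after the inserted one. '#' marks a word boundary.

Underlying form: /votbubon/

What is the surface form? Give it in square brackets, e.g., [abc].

[votpfon]

(1) Final Vowel Lowering: no change — [votbubon]
(2) Spirantization: [votbubon] → [votbuvon]
(3) Syncope: [votbuvon] → [votbvon]
(4) Progressive Voicing Assimilation: [votbvon] → [votpfon]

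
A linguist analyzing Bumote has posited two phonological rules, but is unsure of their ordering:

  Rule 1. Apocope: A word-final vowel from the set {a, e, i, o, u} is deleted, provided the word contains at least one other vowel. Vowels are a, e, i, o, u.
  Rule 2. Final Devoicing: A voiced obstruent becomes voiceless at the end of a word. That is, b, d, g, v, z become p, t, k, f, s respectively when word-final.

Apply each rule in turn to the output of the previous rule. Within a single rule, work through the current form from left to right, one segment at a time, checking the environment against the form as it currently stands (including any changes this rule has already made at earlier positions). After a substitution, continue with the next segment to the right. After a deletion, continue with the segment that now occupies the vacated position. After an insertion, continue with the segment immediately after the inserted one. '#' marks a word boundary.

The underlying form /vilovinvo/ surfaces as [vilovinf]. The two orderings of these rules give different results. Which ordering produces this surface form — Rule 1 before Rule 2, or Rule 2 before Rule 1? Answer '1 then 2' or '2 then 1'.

1 then 2

Order 1 then 2:
  1 Apocope: [vilovinvo] → [vilovinv]
  2 Final Devoicing: [vilovinv] → [vilovinf]
  result: [vilovinf]
Order 2 then 1:
  2 Final Devoicing: no change — [vilovinvo]
  1 Apocope: [vilovinvo] → [vilovinv]
  result: [vilovinv]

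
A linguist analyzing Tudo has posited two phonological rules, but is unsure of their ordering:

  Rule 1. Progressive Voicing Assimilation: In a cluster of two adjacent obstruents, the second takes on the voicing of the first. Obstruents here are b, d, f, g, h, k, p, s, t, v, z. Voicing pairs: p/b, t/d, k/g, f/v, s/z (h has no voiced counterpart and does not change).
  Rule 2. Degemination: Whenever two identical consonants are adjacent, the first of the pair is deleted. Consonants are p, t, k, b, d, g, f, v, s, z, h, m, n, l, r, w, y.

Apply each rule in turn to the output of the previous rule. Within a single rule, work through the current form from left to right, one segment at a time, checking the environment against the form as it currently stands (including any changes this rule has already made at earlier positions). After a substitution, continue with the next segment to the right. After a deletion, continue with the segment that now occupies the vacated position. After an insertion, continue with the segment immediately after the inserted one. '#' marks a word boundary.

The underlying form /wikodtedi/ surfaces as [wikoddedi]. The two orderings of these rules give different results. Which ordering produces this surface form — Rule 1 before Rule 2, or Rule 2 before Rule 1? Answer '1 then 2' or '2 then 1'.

Order 1 then 2:
  1 Progressive Voicing Assimilation: [wikodtedi] → [wikoddedi]
  2 Degemination: [wikoddedi] → [wikodedi]
  result: [wikodedi]
Order 2 then 1:
  2 Degemination: no change — [wikodtedi]
  1 Progressive Voicing Assimilation: [wikodtedi] → [wikoddedi]
  result: [wikoddedi]

2 then 1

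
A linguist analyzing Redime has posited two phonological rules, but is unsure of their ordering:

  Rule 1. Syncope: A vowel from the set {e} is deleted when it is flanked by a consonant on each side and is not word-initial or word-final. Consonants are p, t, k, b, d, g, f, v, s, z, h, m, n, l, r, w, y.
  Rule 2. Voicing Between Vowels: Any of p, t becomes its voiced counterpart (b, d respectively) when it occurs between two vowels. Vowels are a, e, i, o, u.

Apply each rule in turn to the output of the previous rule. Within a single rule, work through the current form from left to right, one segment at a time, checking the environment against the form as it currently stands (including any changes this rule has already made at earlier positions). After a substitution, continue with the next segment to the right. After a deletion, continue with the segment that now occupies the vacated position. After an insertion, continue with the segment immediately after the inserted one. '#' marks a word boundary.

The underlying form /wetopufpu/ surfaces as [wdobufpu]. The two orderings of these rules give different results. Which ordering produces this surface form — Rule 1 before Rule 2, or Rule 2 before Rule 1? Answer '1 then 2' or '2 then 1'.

Order 1 then 2:
  1 Syncope: [wetopufpu] → [wtopufpu]
  2 Voicing Between Vowels: [wtopufpu] → [wtobufpu]
  result: [wtobufpu]
Order 2 then 1:
  2 Voicing Between Vowels: [wetopufpu] → [wedobufpu]
  1 Syncope: [wedobufpu] → [wdobufpu]
  result: [wdobufpu]

2 then 1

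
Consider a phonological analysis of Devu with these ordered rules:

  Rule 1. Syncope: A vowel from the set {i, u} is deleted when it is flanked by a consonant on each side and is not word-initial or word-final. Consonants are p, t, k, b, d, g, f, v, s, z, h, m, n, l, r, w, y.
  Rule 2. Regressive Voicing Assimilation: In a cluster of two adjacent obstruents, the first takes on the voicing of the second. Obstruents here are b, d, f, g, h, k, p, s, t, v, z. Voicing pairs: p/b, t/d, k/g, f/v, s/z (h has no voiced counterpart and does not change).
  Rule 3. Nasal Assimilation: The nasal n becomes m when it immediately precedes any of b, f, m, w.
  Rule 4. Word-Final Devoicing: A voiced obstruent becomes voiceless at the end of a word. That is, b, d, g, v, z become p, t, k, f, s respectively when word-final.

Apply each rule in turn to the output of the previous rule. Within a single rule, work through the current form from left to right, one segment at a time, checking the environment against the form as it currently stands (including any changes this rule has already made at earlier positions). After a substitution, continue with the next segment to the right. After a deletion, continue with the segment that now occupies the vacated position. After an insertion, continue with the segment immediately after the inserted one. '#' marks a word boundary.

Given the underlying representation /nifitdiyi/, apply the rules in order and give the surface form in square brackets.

Rule 1 Syncope: [nifitdiyi] → [nftdyi]
Rule 2 Regressive Voicing Assimilation: [nftdyi] → [nfddyi]
Rule 3 Nasal Assimilation: [nfddyi] → [mfddyi]
Rule 4 Word-Final Devoicing: no change — [mfddyi]

[mfddyi]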